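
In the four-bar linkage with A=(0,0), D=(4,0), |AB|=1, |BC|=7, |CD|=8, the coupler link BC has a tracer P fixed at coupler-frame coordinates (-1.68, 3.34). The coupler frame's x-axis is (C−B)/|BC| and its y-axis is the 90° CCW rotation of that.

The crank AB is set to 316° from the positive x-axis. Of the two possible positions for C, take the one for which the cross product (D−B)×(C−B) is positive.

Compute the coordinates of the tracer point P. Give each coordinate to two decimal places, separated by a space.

-2.00 -3.26

A=(0,0), D=(4.00,0)
B = A + 1.00·(cos316°, sin316°) = (0.7193, -0.6947)
|BD| = 3.3534
circle(B,7.00) ∩ circle(D,8.00): a=-0.5598, h=6.9776
  candidates: C₊=(-1.2738,6.0156) cross=23.399; C₋=(1.6171,-7.6369) cross=-23.399
  mode + wants cross > 0 → take C=(-1.2738,6.0156) (cross=23.399)
ex = (C−B)/|BC| = (-0.2847,0.9586); ey = (-0.9586,-0.2847)
P = B + -1.68·ex + 3.34·ey = (-2.0041,-3.2561)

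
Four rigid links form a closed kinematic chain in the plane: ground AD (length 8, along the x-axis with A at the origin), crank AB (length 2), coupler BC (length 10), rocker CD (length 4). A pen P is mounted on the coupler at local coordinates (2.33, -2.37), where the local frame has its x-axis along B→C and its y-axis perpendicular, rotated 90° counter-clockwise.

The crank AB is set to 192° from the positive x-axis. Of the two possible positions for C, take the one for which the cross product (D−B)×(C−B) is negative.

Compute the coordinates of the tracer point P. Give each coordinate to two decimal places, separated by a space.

-0.62 -3.46

A=(0,0), D=(8.00,0)
B = A + 2.00·(cos192°, sin192°) = (-1.9563, -0.4158)
|BD| = 9.9650
circle(B,10.00) ∩ circle(D,4.00): a=9.1972, h=3.9256
  candidates: C₊=(7.0691,3.8902) cross=39.119; C₋=(7.3968,-3.9543) cross=-39.119
  mode - wants cross < 0 → take C=(7.3968,-3.9543) (cross=-39.119)
ex = (C−B)/|BC| = (0.9353,-0.3538); ey = (0.3538,0.9353)
P = B + 2.33·ex + -2.37·ey = (-0.6156,-3.4569)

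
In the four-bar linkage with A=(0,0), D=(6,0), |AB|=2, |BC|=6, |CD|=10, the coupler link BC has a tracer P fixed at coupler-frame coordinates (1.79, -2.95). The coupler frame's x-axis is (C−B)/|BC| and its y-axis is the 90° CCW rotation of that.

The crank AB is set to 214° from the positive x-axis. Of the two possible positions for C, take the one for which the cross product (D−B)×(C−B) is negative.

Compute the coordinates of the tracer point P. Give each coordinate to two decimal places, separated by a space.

-4.41 -3.20

A=(0,0), D=(6.00,0)
B = A + 2.00·(cos214°, sin214°) = (-1.6581, -1.1184)
|BD| = 7.7393
circle(B,6.00) ∩ circle(D,10.00): a=-0.2651, h=5.9941
  candidates: C₊=(-2.7866,4.7745) cross=46.391; C₋=(-1.0542,-7.0879) cross=-46.391
  mode - wants cross < 0 → take C=(-1.0542,-7.0879) (cross=-46.391)
ex = (C−B)/|BC| = (0.1006,-0.9949); ey = (0.9949,0.1006)
P = B + 1.79·ex + -2.95·ey = (-4.4129,-3.1962)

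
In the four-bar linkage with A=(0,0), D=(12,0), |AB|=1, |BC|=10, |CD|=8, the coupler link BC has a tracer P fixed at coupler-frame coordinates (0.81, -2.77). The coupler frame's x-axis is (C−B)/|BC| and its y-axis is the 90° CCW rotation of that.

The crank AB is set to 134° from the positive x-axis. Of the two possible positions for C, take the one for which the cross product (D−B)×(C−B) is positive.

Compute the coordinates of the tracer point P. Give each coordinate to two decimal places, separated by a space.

A=(0,0), D=(12.00,0)
B = A + 1.00·(cos134°, sin134°) = (-0.6947, 0.7193)
|BD| = 12.7150
circle(B,10.00) ∩ circle(D,8.00): a=7.7732, h=6.2911
  candidates: C₊=(7.4220,6.5606) cross=79.992; C₋=(6.7101,-6.0014) cross=-79.992
  mode + wants cross > 0 → take C=(7.4220,6.5606) (cross=79.992)
ex = (C−B)/|BC| = (0.8117,0.5841); ey = (-0.5841,0.8117)
P = B + 0.81·ex + -2.77·ey = (1.5808,-1.0558)

1.58 -1.06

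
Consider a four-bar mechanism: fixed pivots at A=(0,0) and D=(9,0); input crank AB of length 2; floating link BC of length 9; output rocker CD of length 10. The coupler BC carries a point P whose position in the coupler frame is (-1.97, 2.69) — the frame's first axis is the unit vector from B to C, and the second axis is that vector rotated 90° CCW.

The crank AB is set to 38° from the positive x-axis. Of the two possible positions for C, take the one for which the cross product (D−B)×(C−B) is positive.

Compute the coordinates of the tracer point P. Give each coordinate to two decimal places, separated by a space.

A=(0,0), D=(9.00,0)
B = A + 2.00·(cos38°, sin38°) = (1.5760, 1.2313)
|BD| = 7.5254
circle(B,9.00) ∩ circle(D,10.00): a=2.5003, h=8.6457
  candidates: C₊=(5.4573,9.3514) cross=65.062; C₋=(2.6280,-7.7070) cross=-65.062
  mode + wants cross > 0 → take C=(5.4573,9.3514) (cross=65.062)
ex = (C−B)/|BC| = (0.4312,0.9022); ey = (-0.9022,0.4312)
P = B + -1.97·ex + 2.69·ey = (-1.7005,0.6140)

-1.70 0.61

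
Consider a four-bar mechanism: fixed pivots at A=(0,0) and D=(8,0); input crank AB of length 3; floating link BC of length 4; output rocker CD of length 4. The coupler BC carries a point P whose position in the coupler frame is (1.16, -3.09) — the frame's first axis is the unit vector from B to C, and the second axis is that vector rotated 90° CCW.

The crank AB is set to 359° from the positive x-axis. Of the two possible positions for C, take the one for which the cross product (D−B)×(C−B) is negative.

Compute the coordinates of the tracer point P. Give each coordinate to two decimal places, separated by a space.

A=(0,0), D=(8.00,0)
B = A + 3.00·(cos359°, sin359°) = (2.9995, -0.0524)
|BD| = 5.0007
circle(B,4.00) ∩ circle(D,4.00): a=2.5004, h=3.1222
  candidates: C₊=(5.4671,3.0959) cross=15.613; C₋=(5.5325,-3.1482) cross=-15.613
  mode - wants cross < 0 → take C=(5.5325,-3.1482) (cross=-15.613)
ex = (C−B)/|BC| = (0.6332,-0.7740); ey = (0.7740,0.6332)
P = B + 1.16·ex + -3.09·ey = (1.3425,-2.9068)

1.34 -2.91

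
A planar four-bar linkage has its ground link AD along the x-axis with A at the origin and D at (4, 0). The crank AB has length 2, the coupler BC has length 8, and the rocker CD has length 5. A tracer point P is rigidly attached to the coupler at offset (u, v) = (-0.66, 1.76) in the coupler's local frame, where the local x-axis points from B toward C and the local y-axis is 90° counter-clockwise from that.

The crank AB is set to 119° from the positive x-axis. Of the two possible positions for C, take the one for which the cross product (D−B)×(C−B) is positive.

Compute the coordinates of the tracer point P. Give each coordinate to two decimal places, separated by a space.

A=(0,0), D=(4.00,0)
B = A + 2.00·(cos119°, sin119°) = (-0.9696, 1.7492)
|BD| = 5.2685
circle(B,8.00) ∩ circle(D,5.00): a=6.3355, h=4.8848
  candidates: C₊=(6.6283,4.2535) cross=25.736; C₋=(3.3846,-4.9620) cross=-25.736
  mode + wants cross > 0 → take C=(6.6283,4.2535) (cross=25.736)
ex = (C−B)/|BC| = (0.9497,0.3130); ey = (-0.3130,0.9497)
P = B + -0.66·ex + 1.76·ey = (-2.1474,3.2142)

-2.15 3.21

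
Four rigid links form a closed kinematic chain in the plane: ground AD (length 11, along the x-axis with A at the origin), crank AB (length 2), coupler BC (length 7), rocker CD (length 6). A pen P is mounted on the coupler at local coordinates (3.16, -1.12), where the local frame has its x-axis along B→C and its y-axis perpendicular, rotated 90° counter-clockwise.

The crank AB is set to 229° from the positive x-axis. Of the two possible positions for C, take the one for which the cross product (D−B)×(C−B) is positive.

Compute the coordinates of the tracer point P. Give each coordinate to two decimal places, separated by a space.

A=(0,0), D=(11.00,0)
B = A + 2.00·(cos229°, sin229°) = (-1.3121, -1.5094)
|BD| = 12.4043
circle(B,7.00) ∩ circle(D,6.00): a=6.7262, h=1.9388
  candidates: C₊=(5.1281,1.2334) cross=24.049; C₋=(5.6000,-2.6153) cross=-24.049
  mode + wants cross > 0 → take C=(5.1281,1.2334) (cross=24.049)
ex = (C−B)/|BC| = (0.9200,0.3918); ey = (-0.3918,0.9200)
P = B + 3.16·ex + -1.12·ey = (2.0341,-1.3017)

2.03 -1.30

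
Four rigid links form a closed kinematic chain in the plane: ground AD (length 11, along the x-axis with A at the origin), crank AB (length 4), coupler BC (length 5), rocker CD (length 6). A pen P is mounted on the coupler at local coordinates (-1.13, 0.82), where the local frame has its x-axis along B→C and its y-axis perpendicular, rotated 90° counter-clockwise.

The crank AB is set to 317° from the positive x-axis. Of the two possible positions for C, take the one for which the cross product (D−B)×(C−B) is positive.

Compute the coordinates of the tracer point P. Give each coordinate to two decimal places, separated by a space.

1.67 -3.35

A=(0,0), D=(11.00,0)
B = A + 4.00·(cos317°, sin317°) = (2.9254, -2.7280)
|BD| = 8.5230
circle(B,5.00) ∩ circle(D,6.00): a=3.6162, h=3.4530
  candidates: C₊=(5.2461,1.7008) cross=29.430; C₋=(7.4566,-4.8419) cross=-29.430
  mode + wants cross > 0 → take C=(5.2461,1.7008) (cross=29.430)
ex = (C−B)/|BC| = (0.4641,0.8858); ey = (-0.8858,0.4641)
P = B + -1.13·ex + 0.82·ey = (1.6746,-3.3483)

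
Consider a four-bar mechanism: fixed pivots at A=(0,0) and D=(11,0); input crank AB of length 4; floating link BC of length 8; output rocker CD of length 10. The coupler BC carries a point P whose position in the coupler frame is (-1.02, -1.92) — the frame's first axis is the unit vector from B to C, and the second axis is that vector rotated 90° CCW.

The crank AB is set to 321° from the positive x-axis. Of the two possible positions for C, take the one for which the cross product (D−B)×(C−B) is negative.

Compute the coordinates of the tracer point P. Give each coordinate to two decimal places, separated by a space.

A=(0,0), D=(11.00,0)
B = A + 4.00·(cos321°, sin321°) = (3.1086, -2.5173)
|BD| = 8.2832
circle(B,8.00) ∩ circle(D,10.00): a=1.9685, h=7.7540
  candidates: C₊=(2.6275,5.4682) cross=64.228; C₋=(7.3405,-9.3063) cross=-64.228
  mode - wants cross < 0 → take C=(7.3405,-9.3063) (cross=-64.228)
ex = (C−B)/|BC| = (0.5290,-0.8486); ey = (0.8486,0.5290)
P = B + -1.02·ex + -1.92·ey = (0.9396,-2.6673)

0.94 -2.67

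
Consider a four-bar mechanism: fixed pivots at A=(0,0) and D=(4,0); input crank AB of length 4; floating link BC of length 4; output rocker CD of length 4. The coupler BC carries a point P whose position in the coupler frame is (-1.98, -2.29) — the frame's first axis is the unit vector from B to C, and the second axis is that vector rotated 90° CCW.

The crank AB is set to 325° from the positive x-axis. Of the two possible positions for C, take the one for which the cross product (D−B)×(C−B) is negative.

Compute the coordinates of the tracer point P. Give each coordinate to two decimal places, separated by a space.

A=(0,0), D=(4.00,0)
B = A + 4.00·(cos325°, sin325°) = (3.2766, -2.2943)
|BD| = 2.4056
circle(B,4.00) ∩ circle(D,4.00): a=1.2028, h=3.8149
  candidates: C₊=(-0.0000,-0.0000) cross=9.177; C₋=(7.2766,-2.2943) cross=-9.177
  mode - wants cross < 0 → take C=(7.2766,-2.2943) (cross=-9.177)
ex = (C−B)/|BC| = (1.0000,0.0000); ey = (-0.0000,1.0000)
P = B + -1.98·ex + -2.29·ey = (1.2966,-4.5843)

1.30 -4.58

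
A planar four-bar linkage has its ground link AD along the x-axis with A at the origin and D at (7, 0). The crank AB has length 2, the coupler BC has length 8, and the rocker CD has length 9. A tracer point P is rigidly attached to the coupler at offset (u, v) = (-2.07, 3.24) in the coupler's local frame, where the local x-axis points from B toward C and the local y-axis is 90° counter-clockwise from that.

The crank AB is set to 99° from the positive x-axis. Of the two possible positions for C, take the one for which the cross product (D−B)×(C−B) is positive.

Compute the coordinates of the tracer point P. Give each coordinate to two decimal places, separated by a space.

A=(0,0), D=(7.00,0)
B = A + 2.00·(cos99°, sin99°) = (-0.3129, 1.9754)
|BD| = 7.5750
circle(B,8.00) ∩ circle(D,9.00): a=2.6654, h=7.5429
  candidates: C₊=(4.2273,8.5622) cross=57.137; C₋=(0.2933,-6.0016) cross=-57.137
  mode + wants cross > 0 → take C=(4.2273,8.5622) (cross=57.137)
ex = (C−B)/|BC| = (0.5675,0.8234); ey = (-0.8234,0.5675)
P = B + -2.07·ex + 3.24·ey = (-4.1553,2.1098)

-4.16 2.11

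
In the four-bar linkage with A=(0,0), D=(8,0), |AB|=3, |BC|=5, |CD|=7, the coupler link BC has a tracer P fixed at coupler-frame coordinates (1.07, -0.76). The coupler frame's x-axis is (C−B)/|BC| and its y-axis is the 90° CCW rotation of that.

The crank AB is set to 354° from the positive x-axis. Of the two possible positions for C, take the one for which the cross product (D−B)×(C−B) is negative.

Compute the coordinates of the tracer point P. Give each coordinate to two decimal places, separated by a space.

2.32 -1.45

A=(0,0), D=(8.00,0)
B = A + 3.00·(cos354°, sin354°) = (2.9836, -0.3136)
|BD| = 5.0262
circle(B,5.00) ∩ circle(D,7.00): a=0.1256, h=4.9984
  candidates: C₊=(2.7971,4.6829) cross=25.123; C₋=(3.4208,-5.2944) cross=-25.123
  mode - wants cross < 0 → take C=(3.4208,-5.2944) (cross=-25.123)
ex = (C−B)/|BC| = (0.0874,-0.9962); ey = (0.9962,0.0874)
P = B + 1.07·ex + -0.76·ey = (2.3200,-1.4459)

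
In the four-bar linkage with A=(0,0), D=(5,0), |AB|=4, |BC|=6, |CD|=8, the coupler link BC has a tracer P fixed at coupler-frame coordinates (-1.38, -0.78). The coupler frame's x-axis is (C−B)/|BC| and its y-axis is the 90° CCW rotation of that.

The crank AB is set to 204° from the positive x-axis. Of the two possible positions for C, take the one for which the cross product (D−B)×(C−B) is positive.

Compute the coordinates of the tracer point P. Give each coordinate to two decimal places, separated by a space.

-3.32 -3.18

A=(0,0), D=(5.00,0)
B = A + 4.00·(cos204°, sin204°) = (-3.6542, -1.6269)
|BD| = 8.8058
circle(B,6.00) ∩ circle(D,8.00): a=2.8130, h=5.2997
  candidates: C₊=(-1.8688,4.1013) cross=46.668; C₋=(0.0896,-6.3157) cross=-46.668
  mode + wants cross > 0 → take C=(-1.8688,4.1013) (cross=46.668)
ex = (C−B)/|BC| = (0.2976,0.9547); ey = (-0.9547,0.2976)
P = B + -1.38·ex + -0.78·ey = (-3.3202,-3.1765)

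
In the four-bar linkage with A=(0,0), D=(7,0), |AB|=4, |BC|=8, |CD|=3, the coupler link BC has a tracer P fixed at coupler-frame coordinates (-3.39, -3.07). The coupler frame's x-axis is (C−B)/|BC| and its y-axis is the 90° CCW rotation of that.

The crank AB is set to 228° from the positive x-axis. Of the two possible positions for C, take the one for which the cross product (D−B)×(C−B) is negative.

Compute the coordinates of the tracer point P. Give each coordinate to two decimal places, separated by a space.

-5.87 -6.25

A=(0,0), D=(7.00,0)
B = A + 4.00·(cos228°, sin228°) = (-2.6765, -2.9726)
|BD| = 10.1228
circle(B,8.00) ∩ circle(D,3.00): a=7.7780, h=1.8714
  candidates: C₊=(4.2091,1.1003) cross=18.944; C₋=(5.3081,-2.4774) cross=-18.944
  mode - wants cross < 0 → take C=(5.3081,-2.4774) (cross=-18.944)
ex = (C−B)/|BC| = (0.9981,0.0619); ey = (-0.0619,0.9981)
P = B + -3.39·ex + -3.07·ey = (-5.8700,-6.2465)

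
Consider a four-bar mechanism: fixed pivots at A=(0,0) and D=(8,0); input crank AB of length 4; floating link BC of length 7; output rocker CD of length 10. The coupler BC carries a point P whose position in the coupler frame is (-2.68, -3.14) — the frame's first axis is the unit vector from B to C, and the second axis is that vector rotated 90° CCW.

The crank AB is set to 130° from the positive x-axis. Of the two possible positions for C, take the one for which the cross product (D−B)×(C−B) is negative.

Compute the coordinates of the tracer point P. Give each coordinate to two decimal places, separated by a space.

A=(0,0), D=(8.00,0)
B = A + 4.00·(cos130°, sin130°) = (-2.5712, 3.0642)
|BD| = 11.0063
circle(B,7.00) ∩ circle(D,10.00): a=3.1863, h=6.2328
  candidates: C₊=(2.2244,8.1635) cross=68.600; C₋=(-1.2461,-3.8093) cross=-68.600
  mode - wants cross < 0 → take C=(-1.2461,-3.8093) (cross=-68.600)
ex = (C−B)/|BC| = (0.1893,-0.9819); ey = (0.9819,0.1893)
P = B + -2.68·ex + -3.14·ey = (-6.1617,5.1013)

-6.16 5.10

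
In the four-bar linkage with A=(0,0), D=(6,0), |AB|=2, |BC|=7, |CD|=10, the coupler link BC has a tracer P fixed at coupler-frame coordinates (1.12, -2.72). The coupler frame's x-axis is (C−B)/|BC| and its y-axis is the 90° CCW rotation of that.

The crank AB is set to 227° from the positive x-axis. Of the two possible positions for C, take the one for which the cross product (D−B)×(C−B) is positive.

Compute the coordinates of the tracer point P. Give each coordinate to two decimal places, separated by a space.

A=(0,0), D=(6.00,0)
B = A + 2.00·(cos227°, sin227°) = (-1.3640, -1.4627)
|BD| = 7.5079
circle(B,7.00) ∩ circle(D,10.00): a=0.3575, h=6.9909
  candidates: C₊=(-2.3753,5.4638) cross=52.486; C₋=(0.3486,-8.2500) cross=-52.486
  mode + wants cross > 0 → take C=(-2.3753,5.4638) (cross=52.486)
ex = (C−B)/|BC| = (-0.1445,0.9895); ey = (-0.9895,-0.1445)
P = B + 1.12·ex + -2.72·ey = (1.1656,0.0385)

1.17 0.04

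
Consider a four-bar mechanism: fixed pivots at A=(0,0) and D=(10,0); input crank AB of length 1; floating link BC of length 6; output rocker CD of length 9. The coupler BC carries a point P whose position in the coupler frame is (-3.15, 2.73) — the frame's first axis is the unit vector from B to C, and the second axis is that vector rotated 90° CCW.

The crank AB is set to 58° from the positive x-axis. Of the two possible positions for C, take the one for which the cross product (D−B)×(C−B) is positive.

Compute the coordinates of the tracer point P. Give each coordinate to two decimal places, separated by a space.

A=(0,0), D=(10.00,0)
B = A + 1.00·(cos58°, sin58°) = (0.5299, 0.8480)
|BD| = 9.5080
circle(B,6.00) ∩ circle(D,9.00): a=2.3876, h=5.5045
  candidates: C₊=(3.3989,6.1177) cross=52.337; C₋=(2.4170,-4.8475) cross=-52.337
  mode + wants cross > 0 → take C=(3.3989,6.1177) (cross=52.337)
ex = (C−B)/|BC| = (0.4782,0.8783); ey = (-0.8783,0.4782)
P = B + -3.15·ex + 2.73·ey = (-3.3740,-0.6131)

-3.37 -0.61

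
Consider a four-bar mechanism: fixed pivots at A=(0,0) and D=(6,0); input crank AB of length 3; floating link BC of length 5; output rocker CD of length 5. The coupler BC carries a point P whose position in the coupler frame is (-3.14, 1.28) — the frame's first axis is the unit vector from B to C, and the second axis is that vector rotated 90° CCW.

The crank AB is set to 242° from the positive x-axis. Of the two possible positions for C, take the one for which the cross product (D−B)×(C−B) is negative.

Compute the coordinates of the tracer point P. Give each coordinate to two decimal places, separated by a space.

-3.98 -0.44

A=(0,0), D=(6.00,0)
B = A + 3.00·(cos242°, sin242°) = (-1.4084, -2.6488)
|BD| = 7.8677
circle(B,5.00) ∩ circle(D,5.00): a=3.9339, h=3.0862
  candidates: C₊=(1.2567,1.5816) cross=24.282; C₋=(3.3348,-4.2305) cross=-24.282
  mode - wants cross < 0 → take C=(3.3348,-4.2305) (cross=-24.282)
ex = (C−B)/|BC| = (0.9487,-0.3163); ey = (0.3163,0.9487)
P = B + -3.14·ex + 1.28·ey = (-3.9823,-0.4413)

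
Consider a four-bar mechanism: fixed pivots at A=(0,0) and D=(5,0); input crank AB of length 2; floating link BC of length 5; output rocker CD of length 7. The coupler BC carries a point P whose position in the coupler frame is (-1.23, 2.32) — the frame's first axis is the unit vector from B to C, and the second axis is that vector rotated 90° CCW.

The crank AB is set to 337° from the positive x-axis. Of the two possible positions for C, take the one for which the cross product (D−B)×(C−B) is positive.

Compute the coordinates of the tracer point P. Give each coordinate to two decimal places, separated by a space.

0.78 -3.18

A=(0,0), D=(5.00,0)
B = A + 2.00·(cos337°, sin337°) = (1.8410, -0.7815)
|BD| = 3.2542
circle(B,5.00) ∩ circle(D,7.00): a=-2.0604, h=4.5557
  candidates: C₊=(-1.2531,3.1462) cross=14.825; C₋=(0.9349,-5.6987) cross=-14.825
  mode + wants cross > 0 → take C=(-1.2531,3.1462) (cross=14.825)
ex = (C−B)/|BC| = (-0.6188,0.7855); ey = (-0.7855,-0.6188)
P = B + -1.23·ex + 2.32·ey = (0.7797,-3.1833)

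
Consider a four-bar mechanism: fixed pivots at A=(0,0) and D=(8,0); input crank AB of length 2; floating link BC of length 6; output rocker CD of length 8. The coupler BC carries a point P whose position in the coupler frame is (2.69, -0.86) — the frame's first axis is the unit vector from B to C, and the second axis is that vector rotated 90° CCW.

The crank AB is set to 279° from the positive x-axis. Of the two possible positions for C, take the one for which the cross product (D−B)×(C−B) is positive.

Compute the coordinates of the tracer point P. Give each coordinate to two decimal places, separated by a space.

1.50 0.59

A=(0,0), D=(8.00,0)
B = A + 2.00·(cos279°, sin279°) = (0.3129, -1.9754)
|BD| = 7.9369
circle(B,6.00) ∩ circle(D,8.00): a=2.2045, h=5.5803
  candidates: C₊=(1.0592,3.9780) cross=44.290; C₋=(3.8369,-6.8314) cross=-44.290
  mode + wants cross > 0 → take C=(1.0592,3.9780) (cross=44.290)
ex = (C−B)/|BC| = (0.1244,0.9922); ey = (-0.9922,0.1244)
P = B + 2.69·ex + -0.86·ey = (1.5008,0.5868)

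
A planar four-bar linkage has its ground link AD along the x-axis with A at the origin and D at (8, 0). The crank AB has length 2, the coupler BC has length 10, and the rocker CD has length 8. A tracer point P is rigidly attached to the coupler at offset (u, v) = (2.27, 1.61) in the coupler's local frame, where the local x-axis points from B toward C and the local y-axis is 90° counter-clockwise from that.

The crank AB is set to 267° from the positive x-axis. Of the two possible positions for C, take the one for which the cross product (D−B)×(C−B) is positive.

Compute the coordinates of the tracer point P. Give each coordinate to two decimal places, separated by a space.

A=(0,0), D=(8.00,0)
B = A + 2.00·(cos267°, sin267°) = (-0.1047, -1.9973)
|BD| = 8.3471
circle(B,10.00) ∩ circle(D,8.00): a=6.3300, h=7.7415
  candidates: C₊=(4.1891,7.0340) cross=64.620; C₋=(7.8938,-7.9993) cross=-64.620
  mode + wants cross > 0 → take C=(4.1891,7.0340) (cross=64.620)
ex = (C−B)/|BC| = (0.4294,0.9031); ey = (-0.9031,0.4294)
P = B + 2.27·ex + 1.61·ey = (-0.5840,0.7441)

-0.58 0.74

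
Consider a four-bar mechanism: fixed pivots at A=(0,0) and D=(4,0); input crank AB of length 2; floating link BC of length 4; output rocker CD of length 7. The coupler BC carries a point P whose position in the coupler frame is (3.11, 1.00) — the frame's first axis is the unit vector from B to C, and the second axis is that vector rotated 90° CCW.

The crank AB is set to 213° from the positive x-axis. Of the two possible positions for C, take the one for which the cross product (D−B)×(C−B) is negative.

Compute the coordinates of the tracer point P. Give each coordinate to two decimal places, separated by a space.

-0.08 -3.94

A=(0,0), D=(4.00,0)
B = A + 2.00·(cos213°, sin213°) = (-1.6773, -1.0893)
|BD| = 5.7809
circle(B,4.00) ∩ circle(D,7.00): a=0.0362, h=3.9998
  candidates: C₊=(-2.3955,2.8457) cross=23.123; C₋=(-0.8881,-5.0106) cross=-23.123
  mode - wants cross < 0 → take C=(-0.8881,-5.0106) (cross=-23.123)
ex = (C−B)/|BC| = (0.1973,-0.9803); ey = (0.9803,0.1973)
P = B + 3.11·ex + 1.00·ey = (-0.0834,-3.9408)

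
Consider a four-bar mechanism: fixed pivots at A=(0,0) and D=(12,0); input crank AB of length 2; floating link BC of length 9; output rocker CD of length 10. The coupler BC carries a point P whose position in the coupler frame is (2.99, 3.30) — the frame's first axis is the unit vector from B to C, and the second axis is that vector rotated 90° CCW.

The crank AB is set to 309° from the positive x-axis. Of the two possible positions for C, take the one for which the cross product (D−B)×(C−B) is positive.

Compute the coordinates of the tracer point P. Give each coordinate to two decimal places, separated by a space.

A=(0,0), D=(12.00,0)
B = A + 2.00·(cos309°, sin309°) = (1.2586, -1.5543)
|BD| = 10.8532
circle(B,9.00) ∩ circle(D,10.00): a=4.5513, h=7.7644
  candidates: C₊=(4.6511,6.7819) cross=84.269; C₋=(6.8750,-8.5869) cross=-84.269
  mode + wants cross > 0 → take C=(4.6511,6.7819) (cross=84.269)
ex = (C−B)/|BC| = (0.3769,0.9262); ey = (-0.9262,0.3769)
P = B + 2.99·ex + 3.30·ey = (-0.6709,2.4591)

-0.67 2.46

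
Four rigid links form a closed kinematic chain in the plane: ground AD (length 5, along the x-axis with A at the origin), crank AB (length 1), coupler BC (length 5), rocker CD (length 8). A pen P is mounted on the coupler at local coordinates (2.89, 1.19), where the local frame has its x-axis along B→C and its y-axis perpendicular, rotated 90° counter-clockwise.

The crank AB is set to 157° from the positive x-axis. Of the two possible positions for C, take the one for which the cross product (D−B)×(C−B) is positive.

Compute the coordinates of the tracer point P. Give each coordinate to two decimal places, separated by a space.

A=(0,0), D=(5.00,0)
B = A + 1.00·(cos157°, sin157°) = (-0.9205, 0.3907)
|BD| = 5.9334
circle(B,5.00) ∩ circle(D,8.00): a=-0.3198, h=4.9898
  candidates: C₊=(-0.9110,5.3907) cross=29.606; C₋=(-1.5682,-4.5671) cross=-29.606
  mode + wants cross > 0 → take C=(-0.9110,5.3907) (cross=29.606)
ex = (C−B)/|BC| = (0.0019,1.0000); ey = (-1.0000,0.0019)
P = B + 2.89·ex + 1.19·ey = (-2.1050,3.2830)

-2.11 3.28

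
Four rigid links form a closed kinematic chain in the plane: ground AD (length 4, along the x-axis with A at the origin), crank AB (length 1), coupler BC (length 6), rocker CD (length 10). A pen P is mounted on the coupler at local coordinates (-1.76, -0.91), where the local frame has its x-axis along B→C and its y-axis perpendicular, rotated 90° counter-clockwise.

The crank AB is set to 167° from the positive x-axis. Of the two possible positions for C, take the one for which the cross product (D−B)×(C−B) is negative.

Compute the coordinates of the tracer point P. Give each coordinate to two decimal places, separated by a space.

-0.42 2.13

A=(0,0), D=(4.00,0)
B = A + 1.00·(cos167°, sin167°) = (-0.9744, 0.2250)
|BD| = 4.9795
circle(B,6.00) ∩ circle(D,10.00): a=-3.9367, h=4.5280
  candidates: C₊=(-4.7025,4.9261) cross=22.547; C₋=(-5.1116,-4.1206) cross=-22.547
  mode - wants cross < 0 → take C=(-5.1116,-4.1206) (cross=-22.547)
ex = (C−B)/|BC| = (-0.6895,-0.7243); ey = (0.7243,-0.6895)
P = B + -1.76·ex + -0.91·ey = (-0.4199,2.1271)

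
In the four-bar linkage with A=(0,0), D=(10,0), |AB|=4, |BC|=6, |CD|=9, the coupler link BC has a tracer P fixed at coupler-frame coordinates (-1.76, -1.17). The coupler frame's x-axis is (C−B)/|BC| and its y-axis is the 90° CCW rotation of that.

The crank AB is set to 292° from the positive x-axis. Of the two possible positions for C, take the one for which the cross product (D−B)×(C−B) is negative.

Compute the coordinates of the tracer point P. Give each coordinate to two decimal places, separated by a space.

-0.57 -3.30

A=(0,0), D=(10.00,0)
B = A + 4.00·(cos292°, sin292°) = (1.4984, -3.7087)
|BD| = 9.2753
circle(B,6.00) ∩ circle(D,9.00): a=2.2119, h=5.5774
  candidates: C₊=(1.2956,2.2878) cross=51.732; C₋=(5.7559,-7.9365) cross=-51.732
  mode - wants cross < 0 → take C=(5.7559,-7.9365) (cross=-51.732)
ex = (C−B)/|BC| = (0.7096,-0.7046); ey = (0.7046,0.7096)
P = B + -1.76·ex + -1.17·ey = (-0.5748,-3.2988)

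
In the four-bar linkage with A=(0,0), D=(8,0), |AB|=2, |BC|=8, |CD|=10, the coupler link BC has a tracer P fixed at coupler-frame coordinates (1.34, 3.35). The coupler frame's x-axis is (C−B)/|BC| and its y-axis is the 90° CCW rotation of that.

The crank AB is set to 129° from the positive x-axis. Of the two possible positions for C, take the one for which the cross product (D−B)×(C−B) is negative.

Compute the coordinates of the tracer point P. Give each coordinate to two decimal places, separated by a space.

A=(0,0), D=(8.00,0)
B = A + 2.00·(cos129°, sin129°) = (-1.2586, 1.5543)
|BD| = 9.3882
circle(B,8.00) ∩ circle(D,10.00): a=2.7768, h=7.5026
  candidates: C₊=(2.7220,8.4937) cross=70.436; C₋=(0.2377,-6.3045) cross=-70.436
  mode - wants cross < 0 → take C=(0.2377,-6.3045) (cross=-70.436)
ex = (C−B)/|BC| = (0.1870,-0.9824); ey = (0.9824,0.1870)
P = B + 1.34·ex + 3.35·ey = (2.2829,0.8645)

2.28 0.86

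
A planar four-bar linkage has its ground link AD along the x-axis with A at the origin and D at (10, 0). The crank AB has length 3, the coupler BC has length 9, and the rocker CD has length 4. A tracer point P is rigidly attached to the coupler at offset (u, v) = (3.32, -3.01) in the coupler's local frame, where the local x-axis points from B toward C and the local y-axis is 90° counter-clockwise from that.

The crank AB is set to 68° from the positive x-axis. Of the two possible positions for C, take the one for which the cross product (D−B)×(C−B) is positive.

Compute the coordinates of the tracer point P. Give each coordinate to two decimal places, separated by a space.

A=(0,0), D=(10.00,0)
B = A + 3.00·(cos68°, sin68°) = (1.1238, 2.7816)
|BD| = 9.3018
circle(B,9.00) ∩ circle(D,4.00): a=8.1448, h=3.8290
  candidates: C₊=(10.0410,3.9998) cross=35.617; C₋=(7.7510,-3.3079) cross=-35.617
  mode + wants cross > 0 → take C=(10.0410,3.9998) (cross=35.617)
ex = (C−B)/|BC| = (0.9908,0.1354); ey = (-0.1354,0.9908)
P = B + 3.32·ex + -3.01·ey = (4.8207,0.2486)

4.82 0.25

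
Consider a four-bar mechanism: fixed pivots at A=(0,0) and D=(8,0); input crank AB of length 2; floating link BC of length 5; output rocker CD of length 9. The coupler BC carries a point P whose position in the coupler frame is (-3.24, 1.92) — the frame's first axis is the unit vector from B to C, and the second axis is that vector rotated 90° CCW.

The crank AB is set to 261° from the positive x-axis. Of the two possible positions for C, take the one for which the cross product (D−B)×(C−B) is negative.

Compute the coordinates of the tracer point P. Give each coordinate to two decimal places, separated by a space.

A=(0,0), D=(8.00,0)
B = A + 2.00·(cos261°, sin261°) = (-0.3129, -1.9754)
|BD| = 8.5443
circle(B,5.00) ∩ circle(D,9.00): a=0.9952, h=4.9000
  candidates: C₊=(-0.4775,3.0219) cross=41.867; C₋=(1.7882,-6.5125) cross=-41.867
  mode - wants cross < 0 → take C=(1.7882,-6.5125) (cross=-41.867)
ex = (C−B)/|BC| = (0.4202,-0.9074); ey = (0.9074,0.4202)
P = B + -3.24·ex + 1.92·ey = (0.0679,1.7715)

0.07 1.77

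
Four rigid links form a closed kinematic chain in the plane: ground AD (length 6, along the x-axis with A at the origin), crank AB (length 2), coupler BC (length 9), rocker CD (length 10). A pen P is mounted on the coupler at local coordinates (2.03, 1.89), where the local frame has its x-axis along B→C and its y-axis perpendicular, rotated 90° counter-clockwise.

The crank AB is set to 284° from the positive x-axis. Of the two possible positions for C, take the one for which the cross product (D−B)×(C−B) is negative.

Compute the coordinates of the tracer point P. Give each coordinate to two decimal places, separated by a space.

A=(0,0), D=(6.00,0)
B = A + 2.00·(cos284°, sin284°) = (0.4838, -1.9406)
|BD| = 5.8476
circle(B,9.00) ∩ circle(D,10.00): a=1.2992, h=8.9057
  candidates: C₊=(-1.2461,6.8916) cross=52.077; C₋=(4.6649,-9.9105) cross=-52.077
  mode - wants cross < 0 → take C=(4.6649,-9.9105) (cross=-52.077)
ex = (C−B)/|BC| = (0.4646,-0.8855); ey = (0.8855,0.4646)
P = B + 2.03·ex + 1.89·ey = (3.1006,-2.8602)

3.10 -2.86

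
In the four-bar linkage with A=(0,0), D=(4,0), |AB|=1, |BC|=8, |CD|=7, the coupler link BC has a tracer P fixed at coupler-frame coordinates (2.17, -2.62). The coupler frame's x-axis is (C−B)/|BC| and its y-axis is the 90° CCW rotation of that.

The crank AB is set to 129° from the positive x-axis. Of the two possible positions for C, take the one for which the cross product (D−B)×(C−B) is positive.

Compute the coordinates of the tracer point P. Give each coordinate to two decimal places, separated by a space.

2.77 0.81

A=(0,0), D=(4.00,0)
B = A + 1.00·(cos129°, sin129°) = (-0.6293, 0.7771)
|BD| = 4.6941
circle(B,8.00) ∩ circle(D,7.00): a=3.9448, h=6.9598
  candidates: C₊=(4.4133,6.9878) cross=32.670; C₋=(2.1088,-6.7397) cross=-32.670
  mode + wants cross > 0 → take C=(4.4133,6.9878) (cross=32.670)
ex = (C−B)/|BC| = (0.6303,0.7763); ey = (-0.7763,0.6303)
P = B + 2.17·ex + -2.62·ey = (2.7725,0.8103)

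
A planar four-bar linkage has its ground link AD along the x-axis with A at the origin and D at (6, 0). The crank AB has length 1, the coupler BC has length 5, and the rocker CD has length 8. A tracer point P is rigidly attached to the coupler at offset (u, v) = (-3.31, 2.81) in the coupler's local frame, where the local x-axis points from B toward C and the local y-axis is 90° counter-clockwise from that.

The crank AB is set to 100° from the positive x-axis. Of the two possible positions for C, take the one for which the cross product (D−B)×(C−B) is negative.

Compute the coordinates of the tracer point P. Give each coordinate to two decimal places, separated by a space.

A=(0,0), D=(6.00,0)
B = A + 1.00·(cos100°, sin100°) = (-0.1736, 0.9848)
|BD| = 6.2517
circle(B,5.00) ∩ circle(D,8.00): a=0.0067, h=5.0000
  candidates: C₊=(0.6206,5.9213) cross=31.258; C₋=(-0.9547,-3.9538) cross=-31.258
  mode - wants cross < 0 → take C=(-0.9547,-3.9538) (cross=-31.258)
ex = (C−B)/|BC| = (-0.1562,-0.9877); ey = (0.9877,-0.1562)
P = B + -3.31·ex + 2.81·ey = (3.1189,3.8152)

3.12 3.82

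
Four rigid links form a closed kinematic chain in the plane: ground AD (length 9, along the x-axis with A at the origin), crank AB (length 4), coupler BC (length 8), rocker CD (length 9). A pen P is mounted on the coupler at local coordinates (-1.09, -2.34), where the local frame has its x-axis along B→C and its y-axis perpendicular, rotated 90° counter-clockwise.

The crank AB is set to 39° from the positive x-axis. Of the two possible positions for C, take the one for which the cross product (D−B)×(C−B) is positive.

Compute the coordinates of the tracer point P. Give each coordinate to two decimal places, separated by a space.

4.33 0.24

A=(0,0), D=(9.00,0)
B = A + 4.00·(cos39°, sin39°) = (3.1086, 2.5173)
|BD| = 6.4067
circle(B,8.00) ∩ circle(D,9.00): a=1.8766, h=7.7768
  candidates: C₊=(7.8899,8.9313) cross=49.823; C₋=(1.7786,-5.3714) cross=-49.823
  mode + wants cross > 0 → take C=(7.8899,8.9313) (cross=49.823)
ex = (C−B)/|BC| = (0.5977,0.8017); ey = (-0.8017,0.5977)
P = B + -1.09·ex + -2.34·ey = (4.3332,0.2448)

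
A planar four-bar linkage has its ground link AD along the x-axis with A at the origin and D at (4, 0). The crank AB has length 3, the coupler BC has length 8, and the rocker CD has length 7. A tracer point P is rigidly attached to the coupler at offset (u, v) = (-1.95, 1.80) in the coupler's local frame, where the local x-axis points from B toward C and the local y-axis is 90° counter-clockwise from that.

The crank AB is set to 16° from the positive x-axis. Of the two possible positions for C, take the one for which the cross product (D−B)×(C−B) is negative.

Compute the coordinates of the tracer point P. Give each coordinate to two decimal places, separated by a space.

A=(0,0), D=(4.00,0)
B = A + 3.00·(cos16°, sin16°) = (2.8838, 0.8269)
|BD| = 1.3891
circle(B,8.00) ∩ circle(D,7.00): a=6.0936, h=5.1835
  candidates: C₊=(10.8657,1.3647) cross=7.201; C₋=(4.6946,-6.9655) cross=-7.201
  mode - wants cross < 0 → take C=(4.6946,-6.9655) (cross=-7.201)
ex = (C−B)/|BC| = (0.2264,-0.9740); ey = (0.9740,0.2264)
P = B + -1.95·ex + 1.80·ey = (4.1957,3.1337)

4.20 3.13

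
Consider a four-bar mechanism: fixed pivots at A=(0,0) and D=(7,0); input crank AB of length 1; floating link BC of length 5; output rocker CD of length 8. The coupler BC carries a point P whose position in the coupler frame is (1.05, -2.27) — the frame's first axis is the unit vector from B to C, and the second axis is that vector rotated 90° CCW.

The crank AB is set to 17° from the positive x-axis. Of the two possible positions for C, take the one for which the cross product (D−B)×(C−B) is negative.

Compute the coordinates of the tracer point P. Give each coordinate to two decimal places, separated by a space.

A=(0,0), D=(7.00,0)
B = A + 1.00·(cos17°, sin17°) = (0.9563, 0.2924)
|BD| = 6.0508
circle(B,5.00) ∩ circle(D,8.00): a=-0.1974, h=4.9961
  candidates: C₊=(1.0006,5.2922) cross=30.230; C₋=(0.5178,-4.6884) cross=-30.230
  mode - wants cross < 0 → take C=(0.5178,-4.6884) (cross=-30.230)
ex = (C−B)/|BC| = (-0.0877,-0.9961); ey = (0.9961,-0.0877)
P = B + 1.05·ex + -2.27·ey = (-1.3970,-0.5545)

-1.40 -0.55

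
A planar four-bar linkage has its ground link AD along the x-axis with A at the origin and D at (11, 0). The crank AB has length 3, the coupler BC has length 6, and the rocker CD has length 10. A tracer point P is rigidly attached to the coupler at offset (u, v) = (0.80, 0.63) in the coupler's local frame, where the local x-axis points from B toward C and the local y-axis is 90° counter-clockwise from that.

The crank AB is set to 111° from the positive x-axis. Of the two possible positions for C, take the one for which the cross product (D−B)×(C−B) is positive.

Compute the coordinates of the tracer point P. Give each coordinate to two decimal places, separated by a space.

-0.87 3.80

A=(0,0), D=(11.00,0)
B = A + 3.00·(cos111°, sin111°) = (-1.0751, 2.8007)
|BD| = 12.3957
circle(B,6.00) ∩ circle(D,10.00): a=3.6163, h=4.7877
  candidates: C₊=(3.5294,6.6476) cross=59.347; C₋=(1.3659,-2.6803) cross=-59.347
  mode + wants cross > 0 → take C=(3.5294,6.6476) (cross=59.347)
ex = (C−B)/|BC| = (0.7674,0.6411); ey = (-0.6411,0.7674)
P = B + 0.80·ex + 0.63·ey = (-0.8651,3.7971)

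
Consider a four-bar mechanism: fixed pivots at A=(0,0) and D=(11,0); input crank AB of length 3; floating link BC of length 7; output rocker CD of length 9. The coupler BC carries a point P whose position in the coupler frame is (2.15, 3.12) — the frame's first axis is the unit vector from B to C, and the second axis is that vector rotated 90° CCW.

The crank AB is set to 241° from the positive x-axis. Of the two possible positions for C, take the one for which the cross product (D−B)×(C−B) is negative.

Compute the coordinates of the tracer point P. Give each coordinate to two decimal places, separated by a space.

A=(0,0), D=(11.00,0)
B = A + 3.00·(cos241°, sin241°) = (-1.4544, -2.6239)
|BD| = 12.7278
circle(B,7.00) ∩ circle(D,9.00): a=5.1068, h=4.7875
  candidates: C₊=(2.5557,3.1136) cross=60.935; C₋=(4.5297,-6.2558) cross=-60.935
  mode - wants cross < 0 → take C=(4.5297,-6.2558) (cross=-60.935)
ex = (C−B)/|BC| = (0.8549,-0.5188); ey = (0.5188,0.8549)
P = B + 2.15·ex + 3.12·ey = (2.0023,-1.0722)

2.00 -1.07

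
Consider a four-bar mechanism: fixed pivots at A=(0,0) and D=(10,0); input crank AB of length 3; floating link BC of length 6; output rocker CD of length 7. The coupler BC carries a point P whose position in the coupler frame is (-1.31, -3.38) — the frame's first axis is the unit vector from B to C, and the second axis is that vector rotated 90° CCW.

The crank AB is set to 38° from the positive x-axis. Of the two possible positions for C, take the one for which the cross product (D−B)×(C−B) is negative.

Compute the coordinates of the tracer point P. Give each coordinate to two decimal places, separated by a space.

-1.25 2.08

A=(0,0), D=(10.00,0)
B = A + 3.00·(cos38°, sin38°) = (2.3640, 1.8470)
|BD| = 7.8562
circle(B,6.00) ∩ circle(D,7.00): a=3.1007, h=5.1367
  candidates: C₊=(6.5855,6.1107) cross=40.355; C₋=(4.1702,-3.8747) cross=-40.355
  mode - wants cross < 0 → take C=(4.1702,-3.8747) (cross=-40.355)
ex = (C−B)/|BC| = (0.3010,-0.9536); ey = (0.9536,0.3010)
P = B + -1.31·ex + -3.38·ey = (-1.2535,2.0787)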